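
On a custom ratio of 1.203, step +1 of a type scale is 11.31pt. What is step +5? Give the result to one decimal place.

23.7pt

Moving from step +1 to step +5 is 4 steps up, so multiply by r⁴.
11.31 × 1.203⁴ = 11.31 × 2.09441 ≈ 23.688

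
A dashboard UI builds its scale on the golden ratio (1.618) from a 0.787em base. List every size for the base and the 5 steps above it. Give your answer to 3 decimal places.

Step 0: 0.787em
Step 1: 0.787 × 1.618 = 1.273
Step 2: 0.787 × 1.618² = 2.060
Step 3: 0.787 × 1.618³ = 3.334
Step 4: 0.787 × 1.618⁴ = 5.394
Step 5: 0.787 × 1.618⁵ = 8.727

0.787em, 1.273em, 2.060em, 3.334em, 5.394em, 8.727em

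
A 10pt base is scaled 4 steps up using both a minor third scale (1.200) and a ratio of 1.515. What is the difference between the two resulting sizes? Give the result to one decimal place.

31.9pt

Minor third: 10.0 × 1.200⁴ = 20.736pt
At 1.515: 10.0 × 1.515⁴ = 52.681pt
Difference: 52.681 − 20.736 = 31.945pt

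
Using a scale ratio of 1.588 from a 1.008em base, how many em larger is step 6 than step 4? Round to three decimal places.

9.754em

Step 4: 1.008 × 1.588⁴ = 6.41007em
Step 6: 1.008 × 1.588⁶ = 16.16455em
Difference: 16.16455 − 6.41007 = 9.75448em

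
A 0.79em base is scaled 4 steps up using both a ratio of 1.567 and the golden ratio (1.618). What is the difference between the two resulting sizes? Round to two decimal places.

0.65em

At 1.567: 0.79 × 1.567⁴ = 4.7632em
Golden ratio: 0.79 × 1.618⁴ = 5.4143em
Difference: 5.4143 − 4.7632 = 0.6511em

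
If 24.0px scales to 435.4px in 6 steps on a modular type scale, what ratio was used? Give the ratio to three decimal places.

1.621

r⁶ = 435.4 / 24.0, so r = (435.4/24.0)^(1/6).
r = 18.1417^(1/6) ≈ 1.6210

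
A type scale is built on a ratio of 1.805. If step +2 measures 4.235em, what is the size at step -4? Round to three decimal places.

The gap is -4 − (2) = -6 steps, so the factor is 1.805^-6.
4.235 ÷ 1.805⁶ = 4.235 ÷ 34.58305 ≈ 0.122

0.122em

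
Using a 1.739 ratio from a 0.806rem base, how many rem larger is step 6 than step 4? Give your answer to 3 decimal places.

14.920rem

Step 4: 0.806 × 1.739⁴ = 7.37112rem
Step 6: 0.806 × 1.739⁶ = 22.29115rem
Difference: 22.29115 − 7.37112 = 14.92003rem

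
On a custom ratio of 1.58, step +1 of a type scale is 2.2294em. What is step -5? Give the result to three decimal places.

0.143em

2.2294 ÷ 1.58⁶ = 2.2294 ÷ 15.55760 ≈ 0.143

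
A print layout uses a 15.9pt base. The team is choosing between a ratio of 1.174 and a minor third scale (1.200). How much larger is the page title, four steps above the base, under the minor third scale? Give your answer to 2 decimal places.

2.77pt

At 1.174: 15.9 × 1.174⁴ = 30.2044pt
Minor third: 15.9 × 1.200⁴ = 32.9702pt
Difference: 32.9702 − 30.2044 = 2.7658pt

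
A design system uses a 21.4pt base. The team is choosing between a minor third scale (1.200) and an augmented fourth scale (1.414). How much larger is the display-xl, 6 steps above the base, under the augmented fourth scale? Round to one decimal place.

Minor third: 21.4 × 1.200⁶ = 63.900pt
Augmented fourth: 21.4 × 1.414⁶ = 171.045pt
Difference: 171.045 − 63.900 = 107.145pt

107.1pt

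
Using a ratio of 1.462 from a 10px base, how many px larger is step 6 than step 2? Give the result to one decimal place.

76.3px

Step 2: 10.0 × 1.462² = 21.374px
Step 6: 10.0 × 1.462⁶ = 97.653px
Difference: 97.653 − 21.374 = 76.279px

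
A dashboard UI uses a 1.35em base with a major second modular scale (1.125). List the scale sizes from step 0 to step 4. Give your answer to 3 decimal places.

Step 0: 1.35em
Step 1: 1.35 × 1.125 = 1.519
Step 2: 1.35 × 1.125² = 1.709
Step 3: 1.35 × 1.125³ = 1.922
Step 4: 1.35 × 1.125⁴ = 2.162

1.350em, 1.519em, 1.709em, 1.922em, 2.162em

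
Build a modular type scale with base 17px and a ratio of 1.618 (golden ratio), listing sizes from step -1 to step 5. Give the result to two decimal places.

Step -1: 17.0 ÷ 1.618 = 10.51
Step 0: 17px
Step 1: 17.0 × 1.618 = 27.51
Step 2: 17.0 × 1.618² = 44.50
Step 3: 17.0 × 1.618³ = 72.01
Step 4: 17.0 × 1.618⁴ = 116.51
Step 5: 17.0 × 1.618⁵ = 188.51

10.51px, 17.00px, 27.51px, 44.50px, 72.01px, 116.51px, 188.51px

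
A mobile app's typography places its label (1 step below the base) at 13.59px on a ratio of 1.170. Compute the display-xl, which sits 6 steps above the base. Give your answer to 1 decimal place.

13.59 × 1.170⁷ = 13.59 × 3.00124 ≈ 40.787

40.8px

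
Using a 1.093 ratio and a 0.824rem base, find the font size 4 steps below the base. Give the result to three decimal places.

Every step multiplies by the scale ratio.
0.824 ÷ 1.093⁴ = 0.824 ÷ 1.42719 ≈ 0.577

0.577rem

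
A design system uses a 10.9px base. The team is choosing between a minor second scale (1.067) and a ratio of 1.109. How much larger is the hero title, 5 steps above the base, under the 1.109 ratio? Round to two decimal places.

Minor second: 10.9 × 1.067⁵ = 15.0747px
At 1.109: 10.9 × 1.109⁵ = 18.2845px
Difference: 18.2845 − 15.0747 = 3.2098px

3.21px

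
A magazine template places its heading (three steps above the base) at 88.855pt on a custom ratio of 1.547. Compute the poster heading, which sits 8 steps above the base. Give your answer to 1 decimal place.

88.855 × 1.547⁵ = 88.855 × 8.86036 ≈ 787.288

787.3pt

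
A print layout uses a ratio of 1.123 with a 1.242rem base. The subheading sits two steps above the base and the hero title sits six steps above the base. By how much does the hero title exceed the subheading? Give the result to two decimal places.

0.92rem

Step 2: 1.242 × 1.123² = 1.5663rem
Step 6: 1.242 × 1.123⁶ = 2.4912rem
Difference: 2.4912 − 1.5663 = 0.9249rem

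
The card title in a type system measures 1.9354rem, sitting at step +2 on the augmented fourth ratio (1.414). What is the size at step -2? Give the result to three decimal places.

Moving from step +2 to step -2 is 4 steps down, so divide by r⁴.
1.9354 ÷ 1.414⁴ = 1.9354 ÷ 3.99758 ≈ 0.484

0.484rem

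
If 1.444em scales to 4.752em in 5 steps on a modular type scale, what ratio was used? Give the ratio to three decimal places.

1.269

The ratio satisfies 1.444 × r⁵ = 4.752, so r = (4.752 / 1.444)^(1/5).
r = 3.2909^(1/5) ≈ 1.2690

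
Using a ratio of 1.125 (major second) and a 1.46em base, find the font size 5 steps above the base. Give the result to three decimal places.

2.631em

1.46 × 1.125⁵ = 1.46 × 1.80203 ≈ 2.631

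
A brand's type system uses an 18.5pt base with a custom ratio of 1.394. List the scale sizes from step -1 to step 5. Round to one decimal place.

13.3pt, 18.5pt, 25.8pt, 35.9pt, 50.1pt, 69.9pt, 97.4pt

Step -1: 18.5 ÷ 1.394 = 13.3
Step 0: 18.5pt
Step 1: 18.5 × 1.394 = 25.8
Step 2: 18.5 × 1.394² = 35.9
Step 3: 18.5 × 1.394³ = 50.1
Step 4: 18.5 × 1.394⁴ = 69.9
Step 5: 18.5 × 1.394⁵ = 97.4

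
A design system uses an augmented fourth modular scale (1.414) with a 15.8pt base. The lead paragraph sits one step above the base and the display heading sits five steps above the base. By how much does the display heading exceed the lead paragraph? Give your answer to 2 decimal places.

66.97pt

Step 1: 15.8 × 1.414 = 22.3412pt
Step 5: 15.8 × 1.414⁵ = 89.3108pt
Difference: 89.3108 − 22.3412 = 66.9696pt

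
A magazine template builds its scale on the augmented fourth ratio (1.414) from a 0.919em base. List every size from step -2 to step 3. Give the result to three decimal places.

Step -2: 0.919 ÷ 1.414² = 0.460
Step -1: 0.919 ÷ 1.414 = 0.650
Step 0: 0.919em
Step 1: 0.919 × 1.414 = 1.299
Step 2: 0.919 × 1.414² = 1.837
Step 3: 0.919 × 1.414³ = 2.598

0.460em, 0.650em, 0.919em, 1.299em, 1.837em, 2.598em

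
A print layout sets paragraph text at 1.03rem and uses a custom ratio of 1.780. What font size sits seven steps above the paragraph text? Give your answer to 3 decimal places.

Every step multiplies by the scale ratio.
1.03 × 1.780⁷ = 1.03 × 56.61611 ≈ 58.315

58.315rem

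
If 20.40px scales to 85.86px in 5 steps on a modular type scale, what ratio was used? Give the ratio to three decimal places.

r⁵ = 85.86 / 20.40, so r = (85.86/20.40)^(1/5).
r = 4.2088^(1/5) ≈ 1.3330

1.333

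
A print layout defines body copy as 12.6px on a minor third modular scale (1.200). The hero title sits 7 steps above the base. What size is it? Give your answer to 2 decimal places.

45.15px

Each step on a modular scale multiplies by the ratio, so the size n steps from the base is base × ratioⁿ.
12.6 × 1.200⁷ = 12.6 × 3.58318 ≈ 45.15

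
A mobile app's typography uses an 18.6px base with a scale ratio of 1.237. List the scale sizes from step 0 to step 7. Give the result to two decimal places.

18.60px, 23.01px, 28.46px, 35.21px, 43.55px, 53.87px, 66.64px, 82.43px

Step 0: 18.6px
Step 1: 18.6 × 1.237 = 23.01
Step 2: 18.6 × 1.237² = 28.46
Step 3: 18.6 × 1.237³ = 35.21
Step 4: 18.6 × 1.237⁴ = 43.55
Step 5: 18.6 × 1.237⁵ = 53.87
Step 6: 18.6 × 1.237⁶ = 66.64
Step 7: 18.6 × 1.237⁷ = 82.43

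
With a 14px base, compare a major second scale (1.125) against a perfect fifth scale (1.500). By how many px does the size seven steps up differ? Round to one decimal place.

Major second: 14.0 × 1.125⁷ = 31.930px
Perfect fifth: 14.0 × 1.500⁷ = 239.203px
Difference: 239.203 − 31.930 = 207.273px

207.3px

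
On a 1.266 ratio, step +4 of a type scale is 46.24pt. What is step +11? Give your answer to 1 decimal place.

Moving from step +4 to step +11 is 7 steps up, so multiply by r⁷.
46.24 × 1.266⁷ = 46.24 × 5.21238 ≈ 241.020

241.0pt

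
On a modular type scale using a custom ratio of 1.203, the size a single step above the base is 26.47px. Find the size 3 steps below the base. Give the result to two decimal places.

12.64px

Moving from step +1 to step -3 is 4 steps down, so divide by r⁴.
26.47 ÷ 1.203⁴ = 26.47 ÷ 2.09441 ≈ 12.638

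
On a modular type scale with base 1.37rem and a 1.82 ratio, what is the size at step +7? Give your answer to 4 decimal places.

1.37 × 1.82⁷ = 1.37 × 66.14541 ≈ 90.6192

90.6192rem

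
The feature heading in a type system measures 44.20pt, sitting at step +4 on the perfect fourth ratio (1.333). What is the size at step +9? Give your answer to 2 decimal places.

Moving from step +4 to step +9 is 5 steps up, so multiply by r⁵.
44.20 × 1.333⁵ = 44.20 × 4.20873 ≈ 186.026

186.03pt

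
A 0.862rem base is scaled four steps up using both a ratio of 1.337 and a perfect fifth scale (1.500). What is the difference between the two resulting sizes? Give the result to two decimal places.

1.61rem

At 1.337: 0.862 × 1.337⁴ = 2.7544rem
Perfect fifth: 0.862 × 1.500⁴ = 4.3639rem
Difference: 4.3639 − 2.7544 = 1.6095rem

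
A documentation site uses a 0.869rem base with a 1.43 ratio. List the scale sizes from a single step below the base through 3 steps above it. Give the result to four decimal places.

Step -1: 0.869 ÷ 1.43 = 0.6077
Step 0: 0.869rem
Step 1: 0.869 × 1.43 = 1.2427
Step 2: 0.869 × 1.43² = 1.7770
Step 3: 0.869 × 1.43³ = 2.5411

0.6077rem, 0.8690rem, 1.2427rem, 1.7770rem, 2.5411rem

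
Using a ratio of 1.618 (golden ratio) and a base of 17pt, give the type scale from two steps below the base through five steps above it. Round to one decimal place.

6.5pt, 10.5pt, 17.0pt, 27.5pt, 44.5pt, 72.0pt, 116.5pt, 188.5pt

Step -2: 17.0 ÷ 1.618² = 6.5
Step -1: 17.0 ÷ 1.618 = 10.5
Step 0: 17pt
Step 1: 17.0 × 1.618 = 27.5
Step 2: 17.0 × 1.618² = 44.5
Step 3: 17.0 × 1.618³ = 72.0
Step 4: 17.0 × 1.618⁴ = 116.5
Step 5: 17.0 × 1.618⁵ = 188.5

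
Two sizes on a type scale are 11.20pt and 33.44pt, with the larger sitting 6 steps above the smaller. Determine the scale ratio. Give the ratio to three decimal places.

r⁶ = 33.44 / 11.20, so r = (33.44/11.20)^(1/6).
r = 2.9857^(1/6) ≈ 1.2000

1.200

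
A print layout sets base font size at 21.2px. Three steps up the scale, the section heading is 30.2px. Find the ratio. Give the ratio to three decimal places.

r³ = 30.2 / 21.2, so r = (30.2/21.2)^(1/3).
r = 1.4245^(1/3) ≈ 1.1252

1.125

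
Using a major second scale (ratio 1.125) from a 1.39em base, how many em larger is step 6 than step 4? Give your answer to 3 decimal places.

0.591em

Step 4: 1.39 × 1.125⁴ = 2.22651em
Step 6: 1.39 × 1.125⁶ = 2.81793em
Difference: 2.81793 − 2.22651 = 0.59142em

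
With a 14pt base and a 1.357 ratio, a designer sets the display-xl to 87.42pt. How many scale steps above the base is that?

1.357ⁿ = 87.42 / 14 = 6.2443
n = ln(6.2443) / ln(1.357) = 1.8317 / 0.3053 ≈ 6.00

6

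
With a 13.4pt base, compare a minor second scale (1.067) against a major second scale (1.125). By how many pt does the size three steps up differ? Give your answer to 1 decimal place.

Minor second: 13.4 × 1.067³ = 16.278pt
Major second: 13.4 × 1.125³ = 19.079pt
Difference: 19.079 − 16.278 = 2.801pt

2.8pt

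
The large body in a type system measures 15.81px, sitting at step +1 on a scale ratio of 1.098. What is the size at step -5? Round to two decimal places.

The gap is -5 − (1) = -6 steps, so the factor is 1.098^-6.
15.81 ÷ 1.098⁶ = 15.81 ÷ 1.75232 ≈ 9.022

9.02px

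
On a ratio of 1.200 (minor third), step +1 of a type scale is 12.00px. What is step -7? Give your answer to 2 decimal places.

2.79px

12.00 ÷ 1.200⁸ = 12.00 ÷ 4.29982 ≈ 2.791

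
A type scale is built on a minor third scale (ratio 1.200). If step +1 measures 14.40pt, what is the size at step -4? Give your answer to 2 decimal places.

14.40 ÷ 1.200⁵ = 14.40 ÷ 2.48832 ≈ 5.787

5.79pt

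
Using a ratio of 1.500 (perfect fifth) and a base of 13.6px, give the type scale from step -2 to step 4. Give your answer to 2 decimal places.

Step -2: 13.6 ÷ 1.500² = 6.04
Step -1: 13.6 ÷ 1.500 = 9.07
Step 0: 13.6px
Step 1: 13.6 × 1.500 = 20.40
Step 2: 13.6 × 1.500² = 30.60
Step 3: 13.6 × 1.500³ = 45.90
Step 4: 13.6 × 1.500⁴ = 68.85

6.04px, 9.07px, 13.60px, 20.40px, 30.60px, 45.90px, 68.85px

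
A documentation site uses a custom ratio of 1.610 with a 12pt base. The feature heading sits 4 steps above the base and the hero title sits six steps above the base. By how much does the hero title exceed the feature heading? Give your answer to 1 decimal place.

Step 4: 12.0 × 1.610⁴ = 80.628pt
Step 6: 12.0 × 1.610⁶ = 208.995pt
Difference: 208.995 − 80.628 = 128.367pt

128.4pt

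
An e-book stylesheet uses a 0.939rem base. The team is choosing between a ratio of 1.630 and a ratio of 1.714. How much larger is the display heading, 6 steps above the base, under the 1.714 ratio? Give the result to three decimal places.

6.197rem

At 1.630: 0.939 × 1.630⁶ = 17.61129rem
At 1.714: 0.939 × 1.714⁶ = 23.80842rem
Difference: 23.80842 − 17.61129 = 6.19713rem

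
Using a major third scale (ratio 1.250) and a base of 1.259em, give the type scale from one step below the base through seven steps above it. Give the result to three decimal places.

Step -1: 1.259 ÷ 1.250 = 1.007
Step 0: 1.259em
Step 1: 1.259 × 1.250 = 1.574
Step 2: 1.259 × 1.250² = 1.967
Step 3: 1.259 × 1.250³ = 2.459
Step 4: 1.259 × 1.250⁴ = 3.074
Step 5: 1.259 × 1.250⁵ = 3.842
Step 6: 1.259 × 1.250⁶ = 4.803
Step 7: 1.259 × 1.250⁷ = 6.003

1.007em, 1.259em, 1.574em, 1.967em, 2.459em, 3.074em, 3.842em, 4.803em, 6.003em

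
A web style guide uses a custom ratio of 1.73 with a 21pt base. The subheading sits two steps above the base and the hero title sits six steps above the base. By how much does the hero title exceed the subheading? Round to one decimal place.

500.1pt

Step 2: 21.0 × 1.73² = 62.851pt
Step 6: 21.0 × 1.73⁶ = 562.984pt
Difference: 562.984 − 62.851 = 500.133pt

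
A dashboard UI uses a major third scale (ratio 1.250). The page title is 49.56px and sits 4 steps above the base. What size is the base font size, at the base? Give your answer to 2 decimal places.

20.30px

Moving from step +4 to step +0 is 4 steps down, so divide by r⁴.
49.56 ÷ 1.250⁴ = 49.56 ÷ 2.44141 ≈ 20.300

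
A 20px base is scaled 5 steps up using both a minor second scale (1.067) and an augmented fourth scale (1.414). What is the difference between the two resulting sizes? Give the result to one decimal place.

Minor second: 20.0 × 1.067⁵ = 27.660px
Augmented fourth: 20.0 × 1.414⁵ = 113.052px
Difference: 113.052 − 27.660 = 85.392px

85.4px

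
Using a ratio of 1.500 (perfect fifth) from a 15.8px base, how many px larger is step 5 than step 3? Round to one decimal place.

Step 3: 15.8 × 1.500³ = 53.325px
Step 5: 15.8 × 1.500⁵ = 119.981px
Difference: 119.981 − 53.325 = 66.656px

66.7px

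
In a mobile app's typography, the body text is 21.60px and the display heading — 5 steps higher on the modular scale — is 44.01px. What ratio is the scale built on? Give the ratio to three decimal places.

The ratio satisfies 21.60 × r⁵ = 44.01, so r = (44.01 / 21.60)^(1/5).
r = 2.0375^(1/5) ≈ 1.1530

1.153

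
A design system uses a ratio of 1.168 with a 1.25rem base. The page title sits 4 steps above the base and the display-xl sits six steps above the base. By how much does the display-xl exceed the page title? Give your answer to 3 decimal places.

0.847rem

Step 4: 1.25 × 1.168⁴ = 2.32638rem
Step 6: 1.25 × 1.168⁶ = 3.17371rem
Difference: 3.17371 − 2.32638 = 0.84733rem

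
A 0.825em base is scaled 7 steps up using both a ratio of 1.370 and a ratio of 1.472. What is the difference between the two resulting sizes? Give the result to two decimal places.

At 1.370: 0.825 × 1.370⁷ = 7.4731em
At 1.472: 0.825 × 1.472⁷ = 12.3540em
Difference: 12.3540 − 7.4731 = 4.8809em

4.88em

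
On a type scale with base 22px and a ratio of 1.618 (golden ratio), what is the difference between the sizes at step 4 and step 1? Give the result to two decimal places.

Step 1: 22.0 × 1.618 = 35.5960px
Step 4: 22.0 × 1.618⁴ = 150.7776px
Difference: 150.7776 − 35.5960 = 115.1816px

115.18px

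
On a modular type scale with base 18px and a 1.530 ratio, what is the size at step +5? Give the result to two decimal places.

18.0 × 1.530⁵ = 18.0 × 8.38411 ≈ 150.91

150.91px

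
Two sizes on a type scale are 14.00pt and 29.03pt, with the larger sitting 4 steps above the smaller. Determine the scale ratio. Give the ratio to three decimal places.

r⁴ = 29.03 / 14.00, so r = (29.03/14.00)^(1/4).
r = 2.0736^(1/4) ≈ 1.2000

1.200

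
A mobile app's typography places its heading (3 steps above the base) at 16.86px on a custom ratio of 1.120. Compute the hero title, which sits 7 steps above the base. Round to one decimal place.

16.86 × 1.120⁴ = 16.86 × 1.57352 ≈ 26.530

26.5px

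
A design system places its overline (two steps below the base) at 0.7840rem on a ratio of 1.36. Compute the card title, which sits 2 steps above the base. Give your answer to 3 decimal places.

2.682rem

The gap is 2 − (-2) = 4 steps, so the factor is 1.36^4.
0.7840 × 1.36⁴ = 0.7840 × 3.42102 ≈ 2.682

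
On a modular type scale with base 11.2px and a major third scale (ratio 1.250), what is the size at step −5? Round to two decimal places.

A modular type scale is a geometric sequence: sizeₙ = base × rⁿ.
11.2 ÷ 1.250⁵ = 11.2 ÷ 3.05176 ≈ 3.67

3.67px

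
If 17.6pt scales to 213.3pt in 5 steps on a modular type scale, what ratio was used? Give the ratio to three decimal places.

r⁵ = 213.3 / 17.6, so r = (213.3/17.6)^(1/5).
r = 12.1193^(1/5) ≈ 1.6470

1.647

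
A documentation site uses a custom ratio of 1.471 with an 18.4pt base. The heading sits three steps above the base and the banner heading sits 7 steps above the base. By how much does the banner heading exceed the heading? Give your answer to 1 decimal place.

215.7pt

Step 3: 18.4 × 1.471³ = 58.567pt
Step 7: 18.4 × 1.471⁷ = 274.225pt
Difference: 274.225 − 58.567 = 215.658pt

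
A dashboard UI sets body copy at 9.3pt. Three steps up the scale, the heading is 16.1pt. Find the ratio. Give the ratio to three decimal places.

1.201

r³ = 16.1 / 9.3, so r = (16.1/9.3)^(1/3).
r = 1.7312^(1/3) ≈ 1.2007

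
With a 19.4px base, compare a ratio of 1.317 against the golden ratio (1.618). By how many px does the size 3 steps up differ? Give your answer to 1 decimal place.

37.9px

At 1.317: 19.4 × 1.317³ = 44.316px
Golden ratio: 19.4 × 1.618³ = 82.175px
Difference: 82.175 − 44.316 = 37.859px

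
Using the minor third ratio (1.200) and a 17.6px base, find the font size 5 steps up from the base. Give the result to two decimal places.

43.79px

Every step multiplies by the scale ratio.
17.6 × 1.200⁵ = 17.6 × 2.48832 ≈ 43.79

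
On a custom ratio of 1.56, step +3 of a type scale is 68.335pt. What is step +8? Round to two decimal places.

Moving from step +3 to step +8 is 5 steps up, so multiply by r⁵.
68.335 × 1.56⁵ = 68.335 × 9.23896 ≈ 631.344

631.34pt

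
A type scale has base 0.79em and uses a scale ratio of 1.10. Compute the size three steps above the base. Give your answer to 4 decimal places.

1.0515em

0.79 × 1.10³ = 0.79 × 1.33100 ≈ 1.0515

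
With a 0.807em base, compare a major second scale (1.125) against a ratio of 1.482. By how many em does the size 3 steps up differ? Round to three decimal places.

1.478em

Major second: 0.807 × 1.125³ = 1.14903em
At 1.482: 0.807 × 1.482³ = 2.62675em
Difference: 2.62675 − 1.14903 = 1.47772em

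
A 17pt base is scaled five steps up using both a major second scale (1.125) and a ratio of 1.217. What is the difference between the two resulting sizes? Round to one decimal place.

14.7pt

Major second: 17.0 × 1.125⁵ = 30.635pt
At 1.217: 17.0 × 1.217⁵ = 45.384pt
Difference: 45.384 − 30.635 = 14.749pt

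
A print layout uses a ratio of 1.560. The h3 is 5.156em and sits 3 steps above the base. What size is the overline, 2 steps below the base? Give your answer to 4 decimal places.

0.5581em

5.156 ÷ 1.560⁵ = 5.156 ÷ 9.23896 ≈ 0.5581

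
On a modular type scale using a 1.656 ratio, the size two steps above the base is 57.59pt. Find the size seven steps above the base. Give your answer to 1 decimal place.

Moving from step +2 to step +7 is 5 steps up, so multiply by r⁵.
57.59 × 1.656⁵ = 57.59 × 12.45379 ≈ 717.214

717.2pt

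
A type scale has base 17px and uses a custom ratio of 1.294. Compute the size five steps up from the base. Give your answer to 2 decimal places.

61.68px

17.0 × 1.294⁵ = 17.0 × 3.62803 ≈ 61.68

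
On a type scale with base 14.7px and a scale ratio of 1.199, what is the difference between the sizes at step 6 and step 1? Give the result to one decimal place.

26.0px

Step 1: 14.7 × 1.199 = 17.625px
Step 6: 14.7 × 1.199⁶ = 43.675px
Difference: 43.675 − 17.625 = 26.050px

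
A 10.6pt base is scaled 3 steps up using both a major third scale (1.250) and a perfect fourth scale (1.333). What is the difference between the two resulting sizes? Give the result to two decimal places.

4.40pt

Major third: 10.6 × 1.250³ = 20.7031pt
Perfect fourth: 10.6 × 1.333³ = 25.1071pt
Difference: 25.1071 − 20.7031 = 4.4040pt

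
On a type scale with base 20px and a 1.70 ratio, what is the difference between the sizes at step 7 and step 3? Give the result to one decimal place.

Step 3: 20.0 × 1.70³ = 98.260px
Step 7: 20.0 × 1.70⁷ = 820.677px
Difference: 820.677 − 98.260 = 722.417px

722.4px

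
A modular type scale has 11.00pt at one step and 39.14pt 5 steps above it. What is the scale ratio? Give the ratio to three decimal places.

1.289

The ratio satisfies 11.00 × r⁵ = 39.14, so r = (39.14 / 11.00)^(1/5).
r = 3.5582^(1/5) ≈ 1.2890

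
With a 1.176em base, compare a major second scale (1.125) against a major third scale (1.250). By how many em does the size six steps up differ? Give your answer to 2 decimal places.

2.10em

Major second: 1.176 × 1.125⁶ = 2.3841em
Major third: 1.176 × 1.250⁶ = 4.4861em
Difference: 4.4861 − 2.3841 = 2.1020em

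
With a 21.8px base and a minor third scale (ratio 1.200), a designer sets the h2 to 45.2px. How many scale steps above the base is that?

1.200ⁿ = 45.2 / 21.8 = 2.0734
n = ln(2.0734) / ln(1.200) = 0.7292 / 0.1823 ≈ 4.00

4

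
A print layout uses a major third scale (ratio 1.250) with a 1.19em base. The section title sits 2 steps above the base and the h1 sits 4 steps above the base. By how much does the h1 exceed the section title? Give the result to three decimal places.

1.046em

Step 2: 1.19 × 1.250² = 1.85938em
Step 4: 1.19 × 1.250⁴ = 2.90527em
Difference: 2.90527 − 1.85938 = 1.04589em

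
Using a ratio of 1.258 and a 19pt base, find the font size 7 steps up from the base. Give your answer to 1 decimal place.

94.7pt

19.0 × 1.258⁷ = 19.0 × 4.98614 ≈ 94.74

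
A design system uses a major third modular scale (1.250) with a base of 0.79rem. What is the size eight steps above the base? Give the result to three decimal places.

4.709rem

0.79 × 1.250⁸ = 0.79 × 5.96046 ≈ 4.709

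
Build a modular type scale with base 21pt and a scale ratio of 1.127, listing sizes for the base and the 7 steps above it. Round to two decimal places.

21.00pt, 23.67pt, 26.67pt, 30.06pt, 33.88pt, 38.18pt, 43.03pt, 48.49pt

Step 0: 21pt
Step 1: 21.0 × 1.127 = 23.67
Step 2: 21.0 × 1.127² = 26.67
Step 3: 21.0 × 1.127³ = 30.06
Step 4: 21.0 × 1.127⁴ = 33.88
Step 5: 21.0 × 1.127⁵ = 38.18
Step 6: 21.0 × 1.127⁶ = 43.03
Step 7: 21.0 × 1.127⁷ = 48.49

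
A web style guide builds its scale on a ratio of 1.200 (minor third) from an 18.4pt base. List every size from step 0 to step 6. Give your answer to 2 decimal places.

18.40pt, 22.08pt, 26.50pt, 31.80pt, 38.15pt, 45.79pt, 54.94pt

Step 0: 18.4pt
Step 1: 18.4 × 1.200 = 22.08
Step 2: 18.4 × 1.200² = 26.50
Step 3: 18.4 × 1.200³ = 31.80
Step 4: 18.4 × 1.200⁴ = 38.15
Step 5: 18.4 × 1.200⁵ = 45.79
Step 6: 18.4 × 1.200⁶ = 54.94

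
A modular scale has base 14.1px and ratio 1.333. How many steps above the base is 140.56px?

8

1.333ⁿ = 140.56 / 14.1 = 9.9688
n = ln(9.9688) / ln(1.333) = 2.2995 / 0.2874 ≈ 8.00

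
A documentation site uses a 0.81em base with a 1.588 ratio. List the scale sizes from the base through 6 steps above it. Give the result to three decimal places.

Step 0: 0.81em
Step 1: 0.81 × 1.588 = 1.286
Step 2: 0.81 × 1.588² = 2.043
Step 3: 0.81 × 1.588³ = 3.244
Step 4: 0.81 × 1.588⁴ = 5.151
Step 5: 0.81 × 1.588⁵ = 8.180
Step 6: 0.81 × 1.588⁶ = 12.989

0.810em, 1.286em, 2.043em, 3.244em, 5.151em, 8.180em, 12.989em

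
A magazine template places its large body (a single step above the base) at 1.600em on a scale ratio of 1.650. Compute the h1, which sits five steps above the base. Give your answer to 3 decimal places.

11.859em

Moving from step +1 to step +5 is 4 steps up, so multiply by r⁴.
1.600 × 1.650⁴ = 1.600 × 7.41201 ≈ 11.859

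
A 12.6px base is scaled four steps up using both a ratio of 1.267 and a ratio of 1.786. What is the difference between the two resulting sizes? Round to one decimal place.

95.7px

At 1.267: 12.6 × 1.267⁴ = 32.470px
At 1.786: 12.6 × 1.786⁴ = 128.202px
Difference: 128.202 − 32.470 = 95.732px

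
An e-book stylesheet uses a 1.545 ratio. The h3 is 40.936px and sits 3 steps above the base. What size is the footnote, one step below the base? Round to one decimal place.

The gap is -1 − (3) = -4 steps, so the factor is 1.545^-4.
40.936 ÷ 1.545⁴ = 40.936 ÷ 5.69789 ≈ 7.184

7.2px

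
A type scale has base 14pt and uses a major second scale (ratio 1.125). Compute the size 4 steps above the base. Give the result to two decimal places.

22.43pt

Every step multiplies by the scale ratio.
14.0 × 1.125⁴ = 14.0 × 1.60181 ≈ 22.43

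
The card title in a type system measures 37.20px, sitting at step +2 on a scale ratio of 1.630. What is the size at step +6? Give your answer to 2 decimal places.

37.20 × 1.630⁴ = 37.20 × 7.05912 ≈ 262.599

262.60px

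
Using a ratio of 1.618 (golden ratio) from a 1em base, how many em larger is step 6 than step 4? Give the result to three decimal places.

11.088em

Step 4: 1.0 × 1.618⁴ = 6.85353em
Step 6: 1.0 × 1.618⁶ = 17.94201em
Difference: 17.94201 − 6.85353 = 11.08848em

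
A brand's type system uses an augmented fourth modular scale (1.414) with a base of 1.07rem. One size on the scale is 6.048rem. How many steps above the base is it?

1.414ⁿ = 6.048 / 1.07 = 5.6523
n = ln(5.6523) / ln(1.414) = 1.7321 / 0.3464 ≈ 5.00

5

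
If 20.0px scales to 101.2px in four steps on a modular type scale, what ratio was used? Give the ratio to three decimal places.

The ratio satisfies 20.0 × r⁴ = 101.2, so r = (101.2 / 20.0)^(1/4).
r = 5.0600^(1/4) ≈ 1.4998

1.500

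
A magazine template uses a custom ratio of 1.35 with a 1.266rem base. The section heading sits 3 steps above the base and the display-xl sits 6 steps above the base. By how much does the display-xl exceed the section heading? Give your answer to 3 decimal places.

4.549rem

Step 3: 1.266 × 1.35³ = 3.11483rem
Step 6: 1.266 × 1.35⁶ = 7.66366rem
Difference: 7.66366 − 3.11483 = 4.54883rem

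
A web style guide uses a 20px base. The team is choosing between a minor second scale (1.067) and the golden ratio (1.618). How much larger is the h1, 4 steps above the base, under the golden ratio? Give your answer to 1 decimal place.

111.1px

Minor second: 20.0 × 1.067⁴ = 25.923px
Golden ratio: 20.0 × 1.618⁴ = 137.071px
Difference: 137.071 − 25.923 = 111.148px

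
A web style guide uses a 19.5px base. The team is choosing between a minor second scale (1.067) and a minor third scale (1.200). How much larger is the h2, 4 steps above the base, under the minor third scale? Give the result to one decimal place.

15.2px

Minor second: 19.5 × 1.067⁴ = 25.275px
Minor third: 19.5 × 1.200⁴ = 40.435px
Difference: 40.435 − 25.275 = 15.160px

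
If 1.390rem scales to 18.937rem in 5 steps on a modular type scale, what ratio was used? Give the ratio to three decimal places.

1.686

r⁵ = 18.937 / 1.390, so r = (18.937/1.390)^(1/5).
r = 13.6237^(1/5) ≈ 1.6860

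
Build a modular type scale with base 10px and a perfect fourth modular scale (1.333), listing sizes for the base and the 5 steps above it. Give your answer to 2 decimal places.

10.00px, 13.33px, 17.77px, 23.69px, 31.57px, 42.09px

Step 0: 10px
Step 1: 10.0 × 1.333 = 13.33
Step 2: 10.0 × 1.333² = 17.77
Step 3: 10.0 × 1.333³ = 23.69
Step 4: 10.0 × 1.333⁴ = 31.57
Step 5: 10.0 × 1.333⁵ = 42.09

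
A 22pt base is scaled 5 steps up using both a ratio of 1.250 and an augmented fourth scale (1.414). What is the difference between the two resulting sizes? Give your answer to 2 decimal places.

At 1.250: 22.0 × 1.250⁵ = 67.1387pt
Augmented fourth: 22.0 × 1.414⁵ = 124.3569pt
Difference: 124.3569 − 67.1387 = 57.2182pt

57.22pt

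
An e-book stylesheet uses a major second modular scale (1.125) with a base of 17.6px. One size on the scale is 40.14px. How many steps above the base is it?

7

1.125ⁿ = 40.14 / 17.6 = 2.2807
n = ln(2.2807) / ln(1.125) = 0.8245 / 0.1178 ≈ 7.00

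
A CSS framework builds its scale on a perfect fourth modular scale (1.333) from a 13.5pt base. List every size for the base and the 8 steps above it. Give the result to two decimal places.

Step 0: 13.5pt
Step 1: 13.5 × 1.333 = 18.00
Step 2: 13.5 × 1.333² = 23.99
Step 3: 13.5 × 1.333³ = 31.98
Step 4: 13.5 × 1.333⁴ = 42.62
Step 5: 13.5 × 1.333⁵ = 56.82
Step 6: 13.5 × 1.333⁶ = 75.74
Step 7: 13.5 × 1.333⁷ = 100.96
Step 8: 13.5 × 1.333⁸ = 134.58

13.50pt, 18.00pt, 23.99pt, 31.98pt, 42.62pt, 56.82pt, 75.74pt, 100.96pt, 134.58pt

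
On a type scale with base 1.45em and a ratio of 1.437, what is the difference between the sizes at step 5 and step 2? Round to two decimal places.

5.89em

Step 2: 1.45 × 1.437² = 2.9942em
Step 5: 1.45 × 1.437⁵ = 8.8849em
Difference: 8.8849 − 2.9942 = 5.8907em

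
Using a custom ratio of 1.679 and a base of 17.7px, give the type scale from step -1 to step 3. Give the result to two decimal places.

Step -1: 17.7 ÷ 1.679 = 10.54
Step 0: 17.7px
Step 1: 17.7 × 1.679 = 29.72
Step 2: 17.7 × 1.679² = 49.90
Step 3: 17.7 × 1.679³ = 83.78

10.54px, 17.70px, 29.72px, 49.90px, 83.78px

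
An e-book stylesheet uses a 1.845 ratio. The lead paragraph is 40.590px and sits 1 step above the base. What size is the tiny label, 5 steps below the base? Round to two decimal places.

1.03px

40.590 ÷ 1.845⁶ = 40.590 ÷ 39.44375 ≈ 1.029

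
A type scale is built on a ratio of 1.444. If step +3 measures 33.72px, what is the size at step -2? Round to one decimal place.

Moving from step +3 to step -2 is 5 steps down, so divide by r⁵.
33.72 ÷ 1.444⁵ = 33.72 ÷ 6.27821 ≈ 5.371

5.4px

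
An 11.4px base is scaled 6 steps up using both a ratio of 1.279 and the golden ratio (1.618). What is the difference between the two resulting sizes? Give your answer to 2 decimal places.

At 1.279: 11.4 × 1.279⁶ = 49.9032px
Golden ratio: 11.4 × 1.618⁶ = 204.5389px
Difference: 204.5389 − 49.9032 = 154.6357px

154.64px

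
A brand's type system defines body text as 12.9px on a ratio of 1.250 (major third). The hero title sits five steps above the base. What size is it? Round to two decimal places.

Every step multiplies by the scale ratio.
12.9 × 1.250⁵ = 12.9 × 3.05176 ≈ 39.37

39.37px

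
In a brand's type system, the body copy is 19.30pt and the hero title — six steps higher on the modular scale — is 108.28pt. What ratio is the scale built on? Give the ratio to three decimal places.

The ratio satisfies 19.30 × r⁶ = 108.28, so r = (108.28 / 19.30)^(1/6).
r = 5.6104^(1/6) ≈ 1.3330

1.333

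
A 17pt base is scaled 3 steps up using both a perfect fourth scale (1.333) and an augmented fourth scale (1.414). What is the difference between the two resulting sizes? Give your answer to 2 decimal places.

Perfect fourth: 17.0 × 1.333³ = 40.2661pt
Augmented fourth: 17.0 × 1.414³ = 48.0615pt
Difference: 48.0615 − 40.2661 = 7.7954pt

7.80pt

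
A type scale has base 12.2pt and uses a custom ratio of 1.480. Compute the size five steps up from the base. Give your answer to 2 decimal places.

12.2 × 1.480⁵ = 12.2 × 7.10082 ≈ 86.63

86.63pt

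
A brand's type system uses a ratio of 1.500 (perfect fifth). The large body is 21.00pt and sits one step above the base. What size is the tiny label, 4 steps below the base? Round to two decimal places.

Moving from step +1 to step -4 is 5 steps down, so divide by r⁵.
21.00 ÷ 1.500⁵ = 21.00 ÷ 7.59375 ≈ 2.765

2.77pt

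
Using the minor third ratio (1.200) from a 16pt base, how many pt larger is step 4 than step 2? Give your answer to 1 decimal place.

10.1pt

Step 2: 16.0 × 1.200² = 23.040pt
Step 4: 16.0 × 1.200⁴ = 33.178pt
Difference: 33.178 − 23.040 = 10.138pt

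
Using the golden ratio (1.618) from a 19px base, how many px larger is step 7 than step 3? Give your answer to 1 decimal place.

Step 3: 19.0 × 1.618³ = 80.480px
Step 7: 19.0 × 1.618⁷ = 551.573px
Difference: 551.573 − 80.480 = 471.093px

471.1px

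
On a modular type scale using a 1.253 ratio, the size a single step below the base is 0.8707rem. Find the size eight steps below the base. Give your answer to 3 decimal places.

0.180rem

0.8707 ÷ 1.253⁷ = 0.8707 ÷ 4.84906 ≈ 0.180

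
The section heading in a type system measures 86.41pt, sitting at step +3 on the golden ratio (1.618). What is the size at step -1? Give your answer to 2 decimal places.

The gap is -1 − (3) = -4 steps, so the factor is 1.618^-4.
86.41 ÷ 1.618⁴ = 86.41 ÷ 6.85353 ≈ 12.608

12.61pt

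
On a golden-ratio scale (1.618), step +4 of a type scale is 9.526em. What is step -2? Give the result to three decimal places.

9.526 ÷ 1.618⁶ = 9.526 ÷ 17.94201 ≈ 0.531

0.531em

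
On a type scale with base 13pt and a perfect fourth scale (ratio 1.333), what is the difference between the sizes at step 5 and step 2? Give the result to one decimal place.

31.6pt

Step 2: 13.0 × 1.333² = 23.100pt
Step 5: 13.0 × 1.333⁵ = 54.713pt
Difference: 54.713 − 23.100 = 31.613pt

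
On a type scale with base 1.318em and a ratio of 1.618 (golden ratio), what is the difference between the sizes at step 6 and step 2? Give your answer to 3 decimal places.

Step 2: 1.318 × 1.618² = 3.45042em
Step 6: 1.318 × 1.618⁶ = 23.64757em
Difference: 23.64757 − 3.45042 = 20.19715em

20.197em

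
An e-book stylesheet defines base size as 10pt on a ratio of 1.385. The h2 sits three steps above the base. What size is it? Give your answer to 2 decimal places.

A modular type scale is a geometric sequence: sizeₙ = base × rⁿ.
10.0 × 1.385³ = 10.0 × 2.65674 ≈ 26.57

26.57pt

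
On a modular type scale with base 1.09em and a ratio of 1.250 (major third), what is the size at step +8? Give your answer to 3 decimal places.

1.09 × 1.250⁸ = 1.09 × 5.96046 ≈ 6.497

6.497em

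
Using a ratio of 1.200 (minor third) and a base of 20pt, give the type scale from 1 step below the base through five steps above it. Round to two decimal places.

16.67pt, 20.00pt, 24.00pt, 28.80pt, 34.56pt, 41.47pt, 49.77pt

Step -1: 20.0 ÷ 1.200 = 16.67
Step 0: 20pt
Step 1: 20.0 × 1.200 = 24.00
Step 2: 20.0 × 1.200² = 28.80
Step 3: 20.0 × 1.200³ = 34.56
Step 4: 20.0 × 1.200⁴ = 41.47
Step 5: 20.0 × 1.200⁵ = 49.77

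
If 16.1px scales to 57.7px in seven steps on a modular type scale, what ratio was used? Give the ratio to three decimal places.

The ratio satisfies 16.1 × r⁷ = 57.7, so r = (57.7 / 16.1)^(1/7).
r = 3.5839^(1/7) ≈ 1.2000

1.200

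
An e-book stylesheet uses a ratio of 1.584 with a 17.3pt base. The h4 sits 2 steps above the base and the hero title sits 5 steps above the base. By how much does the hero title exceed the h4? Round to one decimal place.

129.1pt

Step 2: 17.3 × 1.584² = 43.407pt
Step 5: 17.3 × 1.584⁵ = 172.513pt
Difference: 172.513 − 43.407 = 129.106pt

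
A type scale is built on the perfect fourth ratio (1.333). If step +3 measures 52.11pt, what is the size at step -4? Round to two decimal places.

52.11 ÷ 1.333⁷ = 52.11 ÷ 7.47844 ≈ 6.968

6.97pt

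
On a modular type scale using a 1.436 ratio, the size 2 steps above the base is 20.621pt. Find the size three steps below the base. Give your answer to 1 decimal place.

3.4pt

The gap is -3 − (2) = -5 steps, so the factor is 1.436^-5.
20.621 ÷ 1.436⁵ = 20.621 ÷ 6.10622 ≈ 3.377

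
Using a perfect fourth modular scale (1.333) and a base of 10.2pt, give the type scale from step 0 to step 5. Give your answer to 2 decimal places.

Step 0: 10.2pt
Step 1: 10.2 × 1.333 = 13.60
Step 2: 10.2 × 1.333² = 18.12
Step 3: 10.2 × 1.333³ = 24.16
Step 4: 10.2 × 1.333⁴ = 32.20
Step 5: 10.2 × 1.333⁵ = 42.93

10.20pt, 13.60pt, 18.12pt, 24.16pt, 32.20pt, 42.93pt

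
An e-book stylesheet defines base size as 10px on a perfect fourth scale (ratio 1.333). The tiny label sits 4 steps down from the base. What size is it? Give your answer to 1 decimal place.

Each step on a modular scale multiplies by the ratio, so the size n steps from the base is base × ratioⁿ.
10.0 ÷ 1.333⁴ = 10.0 ÷ 3.15733 ≈ 3.17

3.2px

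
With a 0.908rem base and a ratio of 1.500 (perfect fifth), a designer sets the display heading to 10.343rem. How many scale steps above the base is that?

6

1.500ⁿ = 10.343 / 0.908 = 11.3910
n = ln(11.3910) / ln(1.500) = 2.4328 / 0.4055 ≈ 6.00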